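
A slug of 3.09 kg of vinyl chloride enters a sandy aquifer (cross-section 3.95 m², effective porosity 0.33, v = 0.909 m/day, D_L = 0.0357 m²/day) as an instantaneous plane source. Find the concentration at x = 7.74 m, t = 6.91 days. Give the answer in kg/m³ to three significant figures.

0.156 kg/m³

For an instantaneous plane source, C(x,t) = M/(n_e·A·√(4πDt)) · exp(−(x−vt)²/(4Dt)), with n_e·A the pore (flow) area.
Plume center vt = 0.909 × 6.91 = 6.28119 m, so the well at 7.74 m is 1.45881 m downgradient of the peak.
√(4πDt) = 1.761 m, giving peak height M/(n_e·A·√(4πDt)) = 3.09/(0.33 × 3.95 × 1.761) = 1.346 kg/m³.
(x−vt)²/(4Dt) = (1.45881)²/(4 × 0.0357 × 6.91) = 2.157; exp(−2.157) = 0.1157.
C = 1.346 × 0.1157 = 0.156 kg/m³.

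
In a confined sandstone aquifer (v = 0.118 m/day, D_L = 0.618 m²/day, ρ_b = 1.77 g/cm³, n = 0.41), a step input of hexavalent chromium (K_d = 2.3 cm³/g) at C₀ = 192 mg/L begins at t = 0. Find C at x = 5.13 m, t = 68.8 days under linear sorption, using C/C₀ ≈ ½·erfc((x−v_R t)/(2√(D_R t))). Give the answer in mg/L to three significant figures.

11.1 mg/L

Retardation factor R = 1 + ρ_b·K_d/n = 1 + 1.77 × 2.3/0.41 = 10.93.
Sorption retards both mechanisms: v_R = v/R = 0.01080 m/day, D_R = D/R = 0.05654 m²/day.
v_R·t = 0.01080 × 68.8 = 0.74304 m; 2√(D_R t) = 3.945 m; argument = (5.13 − 0.74304)/3.945 = 1.112.
C = C₀ × ½·erfc(1.112) = 192 × 0.05791 = 11.1 mg/L.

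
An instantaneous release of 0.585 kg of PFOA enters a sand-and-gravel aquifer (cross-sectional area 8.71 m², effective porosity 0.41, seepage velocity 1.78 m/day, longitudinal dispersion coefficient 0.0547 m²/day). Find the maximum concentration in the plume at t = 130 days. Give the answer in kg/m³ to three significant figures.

0.0173 kg/m³

The peak of an instantaneous 1D plume sits at x = vt; there the Gaussian factor is 1 and C_max = M/(n_e·A·√(4πDt)), where n_e·A is the pore area the mass is dissolved in.
√(4πDt) = √(4π × 0.0547 × 130) = 9.453 m, so C_max = 0.585/(0.41 × 8.71 × 9.453) = 0.0173 kg/m³.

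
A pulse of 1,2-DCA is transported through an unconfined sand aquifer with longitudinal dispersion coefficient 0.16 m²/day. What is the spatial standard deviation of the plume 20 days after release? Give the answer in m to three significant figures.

2.53 m

Dispersive spreading gives a Gaussian with σ² = 2Dt; advection only shifts the center.
σ = √(2 × 0.16 × 20) = 2.53 m.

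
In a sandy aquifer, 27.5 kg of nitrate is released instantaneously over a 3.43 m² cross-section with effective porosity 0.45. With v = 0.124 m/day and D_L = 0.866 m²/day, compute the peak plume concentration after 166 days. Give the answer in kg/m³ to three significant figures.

The peak of an instantaneous 1D plume sits at x = vt; there the Gaussian factor is 1 and C_max = M/(n_e·A·√(4πDt)), where n_e·A is the pore area the mass is dissolved in.
√(4πDt) = √(4π × 0.866 × 166) = 42.50 m, so C_max = 27.5/(0.45 × 3.43 × 42.50) = 0.419 kg/m³.

0.419 kg/m³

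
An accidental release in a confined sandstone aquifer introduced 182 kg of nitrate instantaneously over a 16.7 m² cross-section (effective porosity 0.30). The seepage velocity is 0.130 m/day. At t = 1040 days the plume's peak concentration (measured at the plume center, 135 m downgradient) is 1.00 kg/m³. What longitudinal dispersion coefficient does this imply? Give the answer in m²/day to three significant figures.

At the plume center C_max = M/(n_e·A·√(4πDt)), so D = M²/(4πt·(n_e·A·C_max)²).
n_e·A·C_max = 0.30 × 16.7 × 1.00 = 5.010 kg/m.
D = 182²/(4π × 1040 × 5.010²) = 0.101 m²/day.

0.101 m²/day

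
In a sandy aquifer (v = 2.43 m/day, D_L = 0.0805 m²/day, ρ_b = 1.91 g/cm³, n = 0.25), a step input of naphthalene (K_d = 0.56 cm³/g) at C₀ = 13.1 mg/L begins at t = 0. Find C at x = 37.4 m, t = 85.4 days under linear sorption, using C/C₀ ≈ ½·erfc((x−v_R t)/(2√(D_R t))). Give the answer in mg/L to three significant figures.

Retardation factor R = 1 + ρ_b·K_d/n = 1 + 1.91 × 0.56/0.25 = 5.278.
Sorption retards both mechanisms: v_R = v/R = 0.4604 m/day, D_R = D/R = 0.01525 m²/day.
v_R·t = 0.4604 × 85.4 = 39.31816 m; 2√(D_R t) = 2.282 m; argument = (37.4 − 39.31816)/2.282 = -0.8406.
C = C₀ × ½·erfc(-0.8406) = 13.1 × 0.8827 = 11.6 mg/L.

11.6 mg/L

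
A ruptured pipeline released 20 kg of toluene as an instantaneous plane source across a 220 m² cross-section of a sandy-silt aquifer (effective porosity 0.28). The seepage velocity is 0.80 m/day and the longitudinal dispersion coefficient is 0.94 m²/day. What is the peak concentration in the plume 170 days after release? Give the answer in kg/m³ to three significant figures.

0.00725 kg/m³

The peak of an instantaneous 1D plume sits at x = vt; there the Gaussian factor is 1 and C_max = M/(n_e·A·√(4πDt)), where n_e·A is the pore area the mass is dissolved in.
√(4πDt) = √(4π × 0.94 × 170) = 44.81 m, so C_max = 20/(0.28 × 220 × 44.81) = 0.00725 kg/m³.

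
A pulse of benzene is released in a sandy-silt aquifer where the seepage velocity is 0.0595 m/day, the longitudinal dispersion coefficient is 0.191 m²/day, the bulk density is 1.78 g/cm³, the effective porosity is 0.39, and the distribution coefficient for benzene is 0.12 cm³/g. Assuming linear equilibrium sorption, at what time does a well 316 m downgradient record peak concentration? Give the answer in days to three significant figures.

Retardation factor R = 1 + ρ_b·K_d/n = 1 + 1.78 × 0.12/0.39 = 1.548.
Sorption retards both mechanisms: v_R = v/R = 0.03844 m/day, D_R = D/R = 0.1234 m²/day.
Peak time from v_R²t² + 2D_R t − x² = 0: t = (√(D_R² + v_R²x²) − D_R)/v_R².
√(D_R² + v_R²x²) = √(0.1234² + 0.03844² × 316²) = 12.15; v_R² = 0.001478.
t = (12.15 − 0.1234)/0.001478 = 8140 days.

8140 days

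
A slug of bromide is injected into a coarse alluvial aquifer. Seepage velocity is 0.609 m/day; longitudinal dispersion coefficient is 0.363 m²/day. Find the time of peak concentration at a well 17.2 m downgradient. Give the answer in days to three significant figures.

27.3 days

For the 1D instantaneous-source solution, setting ∂C/∂t = 0 at fixed x gives v²t² + 2Dt − x² = 0, so t = (√(D² + v²x²) − D)/v².
√(D² + v²x²) = √(0.363² + 0.609² × 17.2²) = 10.48; v² = 0.370881.
t = (10.48 − 0.363)/0.370881 = 27.3 days (vs. the pure-advection estimate x/v = 28.2 d).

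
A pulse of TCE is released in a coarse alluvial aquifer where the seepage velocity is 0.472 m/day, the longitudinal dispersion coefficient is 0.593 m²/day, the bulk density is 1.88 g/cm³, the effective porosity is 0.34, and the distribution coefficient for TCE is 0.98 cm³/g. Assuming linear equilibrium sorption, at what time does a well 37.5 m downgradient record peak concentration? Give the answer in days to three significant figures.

493 days

Retardation factor R = 1 + ρ_b·K_d/n = 1 + 1.88 × 0.98/0.34 = 6.419.
Sorption retards both mechanisms: v_R = v/R = 0.07353 m/day, D_R = D/R = 0.09238 m²/day.
Peak time from v_R²t² + 2D_R t − x² = 0: t = (√(D_R² + v_R²x²) − D_R)/v_R².
√(D_R² + v_R²x²) = √(0.09238² + 0.07353² × 37.5²) = 2.759; v_R² = 0.005407.
t = (2.759 − 0.09238)/0.005407 = 493 days.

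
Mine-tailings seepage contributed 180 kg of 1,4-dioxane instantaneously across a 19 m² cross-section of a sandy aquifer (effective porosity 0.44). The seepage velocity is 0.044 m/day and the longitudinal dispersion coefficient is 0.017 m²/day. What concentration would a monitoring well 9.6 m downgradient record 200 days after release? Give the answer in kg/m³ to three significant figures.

3.14 kg/m³

For an instantaneous plane source, C(x,t) = M/(n_e·A·√(4πDt)) · exp(−(x−vt)²/(4Dt)), with n_e·A the pore (flow) area.
Plume center vt = 0.044 × 200 = 8.8 m, so the well at 9.6 m is 0.8 m downgradient of the peak.
√(4πDt) = 6.536 m, giving peak height M/(n_e·A·√(4πDt)) = 180/(0.44 × 19 × 6.536) = 3.294 kg/m³.
(x−vt)²/(4Dt) = (0.8)²/(4 × 0.017 × 200) = 0.04706; exp(−0.04706) = 0.9540.
C = 3.294 × 0.9540 = 3.14 kg/m³.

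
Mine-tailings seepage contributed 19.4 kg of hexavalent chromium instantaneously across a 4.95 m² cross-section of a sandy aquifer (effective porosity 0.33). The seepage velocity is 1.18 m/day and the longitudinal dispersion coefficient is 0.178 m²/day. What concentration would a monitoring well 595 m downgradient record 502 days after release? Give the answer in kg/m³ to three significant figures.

0.348 kg/m³

For an instantaneous plane source, C(x,t) = M/(n_e·A·√(4πDt)) · exp(−(x−vt)²/(4Dt)), with n_e·A the pore (flow) area.
Plume center vt = 1.18 × 502 = 592.36 m, so the well at 595 m is 2.64 m downgradient of the peak.
√(4πDt) = 33.51 m, giving peak height M/(n_e·A·√(4πDt)) = 19.4/(0.33 × 4.95 × 33.51) = 0.3544 kg/m³.
(x−vt)²/(4Dt) = (2.64)²/(4 × 0.178 × 502) = 0.01950; exp(−0.01950) = 0.9807.
C = 0.3544 × 0.9807 = 0.348 kg/m³.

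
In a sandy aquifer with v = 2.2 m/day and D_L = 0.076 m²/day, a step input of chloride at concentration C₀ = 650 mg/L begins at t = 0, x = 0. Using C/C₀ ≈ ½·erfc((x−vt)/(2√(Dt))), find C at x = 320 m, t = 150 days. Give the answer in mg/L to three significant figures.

638 mg/L

For a continuous step input, C/C₀ ≈ ½·erfc((x−vt)/(2√(Dt))).
vt = 2.2 × 150 = 330 m and 2√(Dt) = 2√(0.076 × 150) = 6.753 m.
Argument (x−vt)/(2√(Dt)) = (320 − 330)/6.753 = -1.481; ½·erfc(-1.481) = 0.9819.
C = 650 × 0.9819 = 638 mg/L.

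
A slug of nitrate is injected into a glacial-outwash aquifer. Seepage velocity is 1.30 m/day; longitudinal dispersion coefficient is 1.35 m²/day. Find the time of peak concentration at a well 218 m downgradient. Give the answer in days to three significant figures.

167 days

For the 1D instantaneous-source solution, setting ∂C/∂t = 0 at fixed x gives v²t² + 2Dt − x² = 0, so t = (√(D² + v²x²) − D)/v².
√(D² + v²x²) = √(1.35² + 1.30² × 218²) = 283.4; v² = 1.69.
t = (283.4 − 1.35)/1.69 = 167 days (vs. the pure-advection estimate x/v = 168 d).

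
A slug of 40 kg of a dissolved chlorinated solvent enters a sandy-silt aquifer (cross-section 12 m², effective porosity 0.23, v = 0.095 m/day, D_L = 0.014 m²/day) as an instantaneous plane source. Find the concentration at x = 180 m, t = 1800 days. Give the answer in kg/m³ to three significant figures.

0.365 kg/m³

For an instantaneous plane source, C(x,t) = M/(n_e·A·√(4πDt)) · exp(−(x−vt)²/(4Dt)), with n_e·A the pore (flow) area.
Plume center vt = 0.095 × 1800 = 171 m, so the well at 180 m is 9 m downgradient of the peak.
√(4πDt) = 17.80 m, giving peak height M/(n_e·A·√(4πDt)) = 40/(0.23 × 12 × 17.80) = 0.8142 kg/m³.
(x−vt)²/(4Dt) = (9)²/(4 × 0.014 × 1800) = 0.8036; exp(−0.8036) = 0.4477.
C = 0.8142 × 0.4477 = 0.365 kg/m³.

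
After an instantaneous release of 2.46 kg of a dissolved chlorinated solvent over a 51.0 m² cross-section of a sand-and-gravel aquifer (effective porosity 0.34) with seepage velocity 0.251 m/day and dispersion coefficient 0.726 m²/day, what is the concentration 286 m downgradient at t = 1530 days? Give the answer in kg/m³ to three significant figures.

0.000138 kg/m³

For an instantaneous plane source, C(x,t) = M/(n_e·A·√(4πDt)) · exp(−(x−vt)²/(4Dt)), with n_e·A the pore (flow) area.
Plume center vt = 0.251 × 1530 = 384.03 m, so the well at 286 m is 98.03 m upgradient of the peak.
√(4πDt) = 118.1 m, giving peak height M/(n_e·A·√(4πDt)) = 2.46/(0.34 × 51.0 × 118.1) = 0.001201 kg/m³.
(x−vt)²/(4Dt) = (-98.03)²/(4 × 0.726 × 1530) = 2.163; exp(−2.163) = 0.1150.
C = 0.001201 × 0.1150 = 0.000138 kg/m³.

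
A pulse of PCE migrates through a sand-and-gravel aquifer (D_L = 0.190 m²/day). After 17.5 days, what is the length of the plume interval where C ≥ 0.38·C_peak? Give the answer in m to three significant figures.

7.17 m

The plume is Gaussian with σ = √(2Dt) = √(2 × 0.190 × 17.5) = 2.579 m.
C/C_peak = exp(−Δx²/(2σ²)) = 0.38 ⇒ Δx = σ·√(−2 ln 0.38) = 2.579 × 1.391 = 3.587 m.
Width = 2Δx = 7.17 m.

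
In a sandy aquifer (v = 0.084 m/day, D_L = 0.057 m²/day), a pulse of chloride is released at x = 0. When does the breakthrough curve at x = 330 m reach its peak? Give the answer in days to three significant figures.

3920 days

For the 1D instantaneous-source solution, setting ∂C/∂t = 0 at fixed x gives v²t² + 2Dt − x² = 0, so t = (√(D² + v²x²) − D)/v².
√(D² + v²x²) = √(0.057² + 0.084² × 330²) = 27.72; v² = 0.007056.
t = (27.72 − 0.057)/0.007056 = 3920 days (vs. the pure-advection estimate x/v = 3930 d).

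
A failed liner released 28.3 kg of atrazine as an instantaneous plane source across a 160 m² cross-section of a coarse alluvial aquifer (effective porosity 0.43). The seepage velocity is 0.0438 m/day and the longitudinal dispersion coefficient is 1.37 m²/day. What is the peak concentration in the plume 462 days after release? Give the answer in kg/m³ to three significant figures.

0.00461 kg/m³

The peak of an instantaneous 1D plume sits at x = vt; there the Gaussian factor is 1 and C_max = M/(n_e·A·√(4πDt)), where n_e·A is the pore area the mass is dissolved in.
√(4πDt) = √(4π × 1.37 × 462) = 89.18 m, so C_max = 28.3/(0.43 × 160 × 89.18) = 0.00461 kg/m³.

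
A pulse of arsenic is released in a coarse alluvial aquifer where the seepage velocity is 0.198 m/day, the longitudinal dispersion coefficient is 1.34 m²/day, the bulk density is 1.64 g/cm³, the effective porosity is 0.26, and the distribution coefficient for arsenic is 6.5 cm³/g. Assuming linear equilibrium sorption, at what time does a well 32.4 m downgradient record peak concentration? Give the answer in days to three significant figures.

Retardation factor R = 1 + ρ_b·K_d/n = 1 + 1.64 × 6.5/0.26 = 42.00.
Sorption retards both mechanisms: v_R = v/R = 0.004714 m/day, D_R = D/R = 0.03190 m²/day.
Peak time from v_R²t² + 2D_R t − x² = 0: t = (√(D_R² + v_R²x²) − D_R)/v_R².
√(D_R² + v_R²x²) = √(0.03190² + 0.004714² × 32.4²) = 0.1560; v_R² = 2.222e-05.
t = (0.1560 − 0.03190)/2.222e-05 = 5590 days.

5590 days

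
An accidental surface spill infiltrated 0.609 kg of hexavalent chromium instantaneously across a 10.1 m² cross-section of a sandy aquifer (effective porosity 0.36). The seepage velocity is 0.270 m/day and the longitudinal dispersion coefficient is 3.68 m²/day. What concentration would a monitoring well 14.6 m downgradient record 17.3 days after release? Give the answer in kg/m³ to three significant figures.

For an instantaneous plane source, C(x,t) = M/(n_e·A·√(4πDt)) · exp(−(x−vt)²/(4Dt)), with n_e·A the pore (flow) area.
Plume center vt = 0.270 × 17.3 = 4.671 m, so the well at 14.6 m is 9.929 m downgradient of the peak.
√(4πDt) = 28.28 m, giving peak height M/(n_e·A·√(4πDt)) = 0.609/(0.36 × 10.1 × 28.28) = 0.005923 kg/m³.
(x−vt)²/(4Dt) = (9.929)²/(4 × 3.68 × 17.3) = 0.3871; exp(−0.3871) = 0.6790.
C = 0.005923 × 0.6790 = 0.00402 kg/m³.

0.00402 kg/m³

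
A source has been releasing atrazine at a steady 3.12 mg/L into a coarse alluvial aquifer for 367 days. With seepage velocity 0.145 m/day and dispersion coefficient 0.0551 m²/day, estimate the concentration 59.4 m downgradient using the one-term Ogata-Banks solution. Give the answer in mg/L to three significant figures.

0.516 mg/L

For a continuous step input, C/C₀ ≈ ½·erfc((x−vt)/(2√(Dt))).
vt = 0.145 × 367 = 53.215 m and 2√(Dt) = 2√(0.0551 × 367) = 8.994 m.
Argument (x−vt)/(2√(Dt)) = (59.4 − 53.215)/8.994 = 0.6877; ½·erfc(0.6877) = 0.1654.
C = 3.12 × 0.1654 = 0.516 mg/L.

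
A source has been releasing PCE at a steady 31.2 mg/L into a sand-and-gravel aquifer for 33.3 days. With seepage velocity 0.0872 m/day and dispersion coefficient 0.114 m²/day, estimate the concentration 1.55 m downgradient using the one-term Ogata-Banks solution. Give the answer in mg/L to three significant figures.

For a continuous step input, C/C₀ ≈ ½·erfc((x−vt)/(2√(Dt))).
vt = 0.0872 × 33.3 = 2.90376 m and 2√(Dt) = 2√(0.114 × 33.3) = 3.897 m.
Argument (x−vt)/(2√(Dt)) = (1.55 − 2.90376)/3.897 = -0.3474; ½·erfc(-0.3474) = 0.6884.
C = 31.2 × 0.6884 = 21.5 mg/L.

21.5 mg/L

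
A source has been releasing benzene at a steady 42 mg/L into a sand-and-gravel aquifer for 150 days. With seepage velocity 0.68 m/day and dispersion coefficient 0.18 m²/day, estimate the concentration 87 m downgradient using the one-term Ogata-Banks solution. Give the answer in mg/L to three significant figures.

For a continuous step input, C/C₀ ≈ ½·erfc((x−vt)/(2√(Dt))).
vt = 0.68 × 150 = 102 m and 2√(Dt) = 2√(0.18 × 150) = 10.39 m.
Argument (x−vt)/(2√(Dt)) = (87 − 102)/10.39 = -1.444; ½·erfc(-1.444) = 0.9794.
C = 42 × 0.9794 = 41.1 mg/L.

41.1 mg/L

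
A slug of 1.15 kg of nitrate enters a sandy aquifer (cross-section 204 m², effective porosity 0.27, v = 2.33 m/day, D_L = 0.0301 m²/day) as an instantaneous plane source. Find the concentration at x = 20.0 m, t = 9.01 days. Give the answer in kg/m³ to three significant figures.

For an instantaneous plane source, C(x,t) = M/(n_e·A·√(4πDt)) · exp(−(x−vt)²/(4Dt)), with n_e·A the pore (flow) area.
Plume center vt = 2.33 × 9.01 = 20.9933 m, so the well at 20.0 m is 0.9933 m upgradient of the peak.
√(4πDt) = 1.846 m, giving peak height M/(n_e·A·√(4πDt)) = 1.15/(0.27 × 204 × 1.846) = 0.01131 kg/m³.
(x−vt)²/(4Dt) = (-0.9933)²/(4 × 0.0301 × 9.01) = 0.9095; exp(−0.9095) = 0.4027.
C = 0.01131 × 0.4027 = 0.00455 kg/m³.

0.00455 kg/m³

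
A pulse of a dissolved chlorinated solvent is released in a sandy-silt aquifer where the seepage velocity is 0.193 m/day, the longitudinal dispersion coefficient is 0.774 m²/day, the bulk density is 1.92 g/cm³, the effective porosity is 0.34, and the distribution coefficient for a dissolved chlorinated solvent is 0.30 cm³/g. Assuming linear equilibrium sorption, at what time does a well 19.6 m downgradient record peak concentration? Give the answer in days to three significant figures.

Retardation factor R = 1 + ρ_b·K_d/n = 1 + 1.92 × 0.30/0.34 = 2.694.
Sorption retards both mechanisms: v_R = v/R = 0.07164 m/day, D_R = D/R = 0.2873 m²/day.
Peak time from v_R²t² + 2D_R t − x² = 0: t = (√(D_R² + v_R²x²) − D_R)/v_R².
√(D_R² + v_R²x²) = √(0.2873² + 0.07164² × 19.6²) = 1.433; v_R² = 0.005132.
t = (1.433 − 0.2873)/0.005132 = 223 days.

223 days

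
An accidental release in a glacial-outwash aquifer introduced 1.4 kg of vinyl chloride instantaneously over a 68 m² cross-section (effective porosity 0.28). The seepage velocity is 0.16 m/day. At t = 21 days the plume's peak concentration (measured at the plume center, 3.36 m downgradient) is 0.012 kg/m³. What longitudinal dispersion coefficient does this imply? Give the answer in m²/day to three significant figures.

0.142 m²/day

At the plume center C_max = M/(n_e·A·√(4πDt)), so D = M²/(4πt·(n_e·A·C_max)²).
n_e·A·C_max = 0.28 × 68 × 0.012 = 0.2285 kg/m.
D = 1.4²/(4π × 21 × 0.2285²) = 0.142 m²/day.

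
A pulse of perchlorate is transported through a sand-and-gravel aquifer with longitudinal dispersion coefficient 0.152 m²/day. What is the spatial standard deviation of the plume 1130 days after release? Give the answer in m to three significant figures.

18.5 m

Dispersive spreading gives a Gaussian with σ² = 2Dt; advection only shifts the center.
σ = √(2 × 0.152 × 1130) = 18.5 m.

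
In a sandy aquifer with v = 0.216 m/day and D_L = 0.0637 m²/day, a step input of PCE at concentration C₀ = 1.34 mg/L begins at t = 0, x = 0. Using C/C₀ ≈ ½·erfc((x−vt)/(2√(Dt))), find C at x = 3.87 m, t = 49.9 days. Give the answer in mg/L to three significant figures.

1.34 mg/L

For a continuous step input, C/C₀ ≈ ½·erfc((x−vt)/(2√(Dt))).
vt = 0.216 × 49.9 = 10.7784 m and 2√(Dt) = 2√(0.0637 × 49.9) = 3.566 m.
Argument (x−vt)/(2√(Dt)) = (3.87 − 10.7784)/3.566 = -1.937; ½·erfc(-1.937) = 0.9969.
C = 1.34 × 0.9969 = 1.34 mg/L.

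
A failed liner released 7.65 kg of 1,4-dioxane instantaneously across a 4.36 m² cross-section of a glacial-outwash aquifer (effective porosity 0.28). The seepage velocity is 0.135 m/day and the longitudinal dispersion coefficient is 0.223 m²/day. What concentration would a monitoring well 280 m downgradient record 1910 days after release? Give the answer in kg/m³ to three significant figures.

0.0642 kg/m³

For an instantaneous plane source, C(x,t) = M/(n_e·A·√(4πDt)) · exp(−(x−vt)²/(4Dt)), with n_e·A the pore (flow) area.
Plume center vt = 0.135 × 1910 = 257.85 m, so the well at 280 m is 22.15 m downgradient of the peak.
√(4πDt) = 73.16 m, giving peak height M/(n_e·A·√(4πDt)) = 7.65/(0.28 × 4.36 × 73.16) = 0.08565 kg/m³.
(x−vt)²/(4Dt) = (22.15)²/(4 × 0.223 × 1910) = 0.2880; exp(−0.2880) = 0.7498.
C = 0.08565 × 0.7498 = 0.0642 kg/m³.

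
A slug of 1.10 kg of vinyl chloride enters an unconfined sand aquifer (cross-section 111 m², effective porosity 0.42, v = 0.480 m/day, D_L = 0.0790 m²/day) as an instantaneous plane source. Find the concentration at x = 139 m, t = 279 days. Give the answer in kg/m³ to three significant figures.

0.00106 kg/m³

For an instantaneous plane source, C(x,t) = M/(n_e·A·√(4πDt)) · exp(−(x−vt)²/(4Dt)), with n_e·A the pore (flow) area.
Plume center vt = 0.480 × 279 = 133.92 m, so the well at 139 m is 5.08 m downgradient of the peak.
√(4πDt) = 16.64 m, giving peak height M/(n_e·A·√(4πDt)) = 1.10/(0.42 × 111 × 16.64) = 0.001418 kg/m³.
(x−vt)²/(4Dt) = (5.08)²/(4 × 0.0790 × 279) = 0.2927; exp(−0.2927) = 0.7462.
C = 0.001418 × 0.7462 = 0.00106 kg/m³.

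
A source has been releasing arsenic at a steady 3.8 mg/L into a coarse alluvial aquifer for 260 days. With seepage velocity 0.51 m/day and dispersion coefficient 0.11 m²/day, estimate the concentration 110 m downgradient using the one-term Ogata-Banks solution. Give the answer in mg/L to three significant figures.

3.79 mg/L

For a continuous step input, C/C₀ ≈ ½·erfc((x−vt)/(2√(Dt))).
vt = 0.51 × 260 = 132.6 m and 2√(Dt) = 2√(0.11 × 260) = 10.70 m.
Argument (x−vt)/(2√(Dt)) = (110 − 132.6)/10.70 = -2.112; ½·erfc(-2.112) = 0.9986.
C = 3.8 × 0.9986 = 3.79 mg/L.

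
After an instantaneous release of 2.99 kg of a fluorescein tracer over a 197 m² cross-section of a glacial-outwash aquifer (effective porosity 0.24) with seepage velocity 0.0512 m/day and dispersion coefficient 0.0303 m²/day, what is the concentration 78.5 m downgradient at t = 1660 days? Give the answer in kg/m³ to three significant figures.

For an instantaneous plane source, C(x,t) = M/(n_e·A·√(4πDt)) · exp(−(x−vt)²/(4Dt)), with n_e·A the pore (flow) area.
Plume center vt = 0.0512 × 1660 = 84.992 m, so the well at 78.5 m is 6.492 m upgradient of the peak.
√(4πDt) = 25.14 m, giving peak height M/(n_e·A·√(4πDt)) = 2.99/(0.24 × 197 × 25.14) = 0.002516 kg/m³.
(x−vt)²/(4Dt) = (-6.492)²/(4 × 0.0303 × 1660) = 0.2095; exp(−0.2095) = 0.8110.
C = 0.002516 × 0.8110 = 0.00204 kg/m³.

0.00204 kg/m³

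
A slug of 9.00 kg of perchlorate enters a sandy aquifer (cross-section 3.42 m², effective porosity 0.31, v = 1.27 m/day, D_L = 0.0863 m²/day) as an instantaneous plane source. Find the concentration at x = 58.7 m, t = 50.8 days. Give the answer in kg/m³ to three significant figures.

For an instantaneous plane source, C(x,t) = M/(n_e·A·√(4πDt)) · exp(−(x−vt)²/(4Dt)), with n_e·A the pore (flow) area.
Plume center vt = 1.27 × 50.8 = 64.516 m, so the well at 58.7 m is 5.816 m upgradient of the peak.
√(4πDt) = 7.422 m, giving peak height M/(n_e·A·√(4πDt)) = 9.00/(0.31 × 3.42 × 7.422) = 1.144 kg/m³.
(x−vt)²/(4Dt) = (-5.816)²/(4 × 0.0863 × 50.8) = 1.929; exp(−1.929) = 0.1453.
C = 1.144 × 0.1453 = 0.166 kg/m³.

0.166 kg/m³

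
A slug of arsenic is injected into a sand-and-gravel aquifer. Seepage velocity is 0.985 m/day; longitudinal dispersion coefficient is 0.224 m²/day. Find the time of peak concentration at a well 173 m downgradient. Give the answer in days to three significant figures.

175 days

For the 1D instantaneous-source solution, setting ∂C/∂t = 0 at fixed x gives v²t² + 2Dt − x² = 0, so t = (√(D² + v²x²) − D)/v².
√(D² + v²x²) = √(0.224² + 0.985² × 173²) = 170.4; v² = 0.970225.
t = (170.4 − 0.224)/0.970225 = 175 days (vs. the pure-advection estimate x/v = 176 d).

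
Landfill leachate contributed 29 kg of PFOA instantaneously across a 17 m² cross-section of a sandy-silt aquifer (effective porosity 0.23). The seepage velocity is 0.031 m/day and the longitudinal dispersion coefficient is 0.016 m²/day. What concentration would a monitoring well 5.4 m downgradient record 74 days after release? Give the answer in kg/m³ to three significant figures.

For an instantaneous plane source, C(x,t) = M/(n_e·A·√(4πDt)) · exp(−(x−vt)²/(4Dt)), with n_e·A the pore (flow) area.
Plume center vt = 0.031 × 74 = 2.294 m, so the well at 5.4 m is 3.106 m downgradient of the peak.
√(4πDt) = 3.857 m, giving peak height M/(n_e·A·√(4πDt)) = 29/(0.23 × 17 × 3.857) = 1.923 kg/m³.
(x−vt)²/(4Dt) = (3.106)²/(4 × 0.016 × 74) = 2.037; exp(−2.037) = 0.1304.
C = 1.923 × 0.1304 = 0.251 kg/m³.

0.251 kg/m³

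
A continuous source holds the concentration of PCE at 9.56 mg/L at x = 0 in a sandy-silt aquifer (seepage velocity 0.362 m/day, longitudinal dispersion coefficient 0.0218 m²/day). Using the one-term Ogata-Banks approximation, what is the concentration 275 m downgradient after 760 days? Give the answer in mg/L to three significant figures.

4.86 mg/L

For a continuous step input, C/C₀ ≈ ½·erfc((x−vt)/(2√(Dt))).
vt = 0.362 × 760 = 275.12 m and 2√(Dt) = 2√(0.0218 × 760) = 8.141 m.
Argument (x−vt)/(2√(Dt)) = (275 − 275.12)/8.141 = -0.01474; ½·erfc(-0.01474) = 0.5083.
C = 9.56 × 0.5083 = 4.86 mg/L.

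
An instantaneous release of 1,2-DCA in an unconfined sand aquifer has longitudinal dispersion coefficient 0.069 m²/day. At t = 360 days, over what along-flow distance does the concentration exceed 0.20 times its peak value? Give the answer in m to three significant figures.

25.3 m

The plume is Gaussian with σ = √(2Dt) = √(2 × 0.069 × 360) = 7.048 m.
C/C_peak = exp(−Δx²/(2σ²)) = 0.20 ⇒ Δx = σ·√(−2 ln 0.20) = 7.048 × 1.794 = 12.64 m.
Width = 2Δx = 25.3 m.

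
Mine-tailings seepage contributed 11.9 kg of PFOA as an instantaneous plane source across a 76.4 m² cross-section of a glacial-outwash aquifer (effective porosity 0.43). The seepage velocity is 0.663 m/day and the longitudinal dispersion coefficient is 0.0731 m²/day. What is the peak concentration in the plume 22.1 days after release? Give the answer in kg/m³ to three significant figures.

0.0804 kg/m³

The peak of an instantaneous 1D plume sits at x = vt; there the Gaussian factor is 1 and C_max = M/(n_e·A·√(4πDt)), where n_e·A is the pore area the mass is dissolved in.
√(4πDt) = √(4π × 0.0731 × 22.1) = 4.506 m, so C_max = 11.9/(0.43 × 76.4 × 4.506) = 0.0804 kg/m³.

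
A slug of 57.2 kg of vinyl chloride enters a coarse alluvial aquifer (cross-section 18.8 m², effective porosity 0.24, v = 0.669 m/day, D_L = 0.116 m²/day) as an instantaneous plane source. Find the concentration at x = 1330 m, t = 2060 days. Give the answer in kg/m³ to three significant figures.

For an instantaneous plane source, C(x,t) = M/(n_e·A·√(4πDt)) · exp(−(x−vt)²/(4Dt)), with n_e·A the pore (flow) area.
Plume center vt = 0.669 × 2060 = 1378.14 m, so the well at 1330 m is 48.14 m upgradient of the peak.
√(4πDt) = 54.80 m, giving peak height M/(n_e·A·√(4πDt)) = 57.2/(0.24 × 18.8 × 54.80) = 0.2313 kg/m³.
(x−vt)²/(4Dt) = (-48.14)²/(4 × 0.116 × 2060) = 2.425; exp(−2.425) = 0.08848.
C = 0.2313 × 0.08848 = 0.0205 kg/m³.

0.0205 kg/m³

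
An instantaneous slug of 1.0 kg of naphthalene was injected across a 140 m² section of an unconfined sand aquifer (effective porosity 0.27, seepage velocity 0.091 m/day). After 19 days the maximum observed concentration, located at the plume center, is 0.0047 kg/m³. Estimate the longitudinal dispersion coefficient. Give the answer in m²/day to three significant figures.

0.133 m²/day

At the plume center C_max = M/(n_e·A·√(4πDt)), so D = M²/(4πt·(n_e·A·C_max)²).
n_e·A·C_max = 0.27 × 140 × 0.0047 = 0.1777 kg/m.
D = 1.0²/(4π × 19 × 0.1777²) = 0.133 m²/day.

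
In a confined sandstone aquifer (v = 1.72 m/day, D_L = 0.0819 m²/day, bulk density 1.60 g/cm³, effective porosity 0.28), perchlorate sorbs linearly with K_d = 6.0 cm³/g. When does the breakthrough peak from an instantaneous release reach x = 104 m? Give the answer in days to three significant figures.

Retardation factor R = 1 + ρ_b·K_d/n = 1 + 1.60 × 6.0/0.28 = 35.29.
Sorption retards both mechanisms: v_R = v/R = 0.04874 m/day, D_R = D/R = 0.002321 m²/day.
Peak time from v_R²t² + 2D_R t − x² = 0: t = (√(D_R² + v_R²x²) − D_R)/v_R².
√(D_R² + v_R²x²) = √(0.002321² + 0.04874² × 104²) = 5.069; v_R² = 0.002376.
t = (5.069 − 0.002321)/0.002376 = 2130 days.

2130 days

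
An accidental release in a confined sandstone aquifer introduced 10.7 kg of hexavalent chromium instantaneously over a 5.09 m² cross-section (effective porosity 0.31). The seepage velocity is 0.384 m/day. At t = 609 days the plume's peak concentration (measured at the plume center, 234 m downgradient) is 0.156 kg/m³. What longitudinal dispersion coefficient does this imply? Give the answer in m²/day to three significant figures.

0.247 m²/day

At the plume center C_max = M/(n_e·A·√(4πDt)), so D = M²/(4πt·(n_e·A·C_max)²).
n_e·A·C_max = 0.31 × 5.09 × 0.156 = 0.2462 kg/m.
D = 10.7²/(4π × 609 × 0.2462²) = 0.247 m²/day.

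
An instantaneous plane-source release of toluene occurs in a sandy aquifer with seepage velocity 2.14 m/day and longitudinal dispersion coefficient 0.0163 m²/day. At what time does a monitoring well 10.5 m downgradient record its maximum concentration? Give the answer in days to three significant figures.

4.90 days

For the 1D instantaneous-source solution, setting ∂C/∂t = 0 at fixed x gives v²t² + 2Dt − x² = 0, so t = (√(D² + v²x²) − D)/v².
√(D² + v²x²) = √(0.0163² + 2.14² × 10.5²) = 22.47; v² = 4.5796.
t = (22.47 − 0.0163)/4.5796 = 4.90 days (vs. the pure-advection estimate x/v = 4.91 d).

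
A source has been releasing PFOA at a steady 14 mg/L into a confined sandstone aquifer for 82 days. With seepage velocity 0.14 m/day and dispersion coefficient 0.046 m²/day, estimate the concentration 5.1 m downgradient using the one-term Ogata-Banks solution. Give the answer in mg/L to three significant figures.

For a continuous step input, C/C₀ ≈ ½·erfc((x−vt)/(2√(Dt))).
vt = 0.14 × 82 = 11.48 m and 2√(Dt) = 2√(0.046 × 82) = 3.884 m.
Argument (x−vt)/(2√(Dt)) = (5.1 − 11.48)/3.884 = -1.643; ½·erfc(-1.643) = 0.9899.
C = 14 × 0.9899 = 13.9 mg/L.

13.9 mg/L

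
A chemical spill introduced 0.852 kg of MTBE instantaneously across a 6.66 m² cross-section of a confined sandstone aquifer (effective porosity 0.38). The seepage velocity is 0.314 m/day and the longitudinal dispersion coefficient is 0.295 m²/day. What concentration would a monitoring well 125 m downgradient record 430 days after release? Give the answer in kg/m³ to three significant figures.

For an instantaneous plane source, C(x,t) = M/(n_e·A·√(4πDt)) · exp(−(x−vt)²/(4Dt)), with n_e·A the pore (flow) area.
Plume center vt = 0.314 × 430 = 135.02 m, so the well at 125 m is 10.02 m upgradient of the peak.
√(4πDt) = 39.93 m, giving peak height M/(n_e·A·√(4πDt)) = 0.852/(0.38 × 6.66 × 39.93) = 0.008431 kg/m³.
(x−vt)²/(4Dt) = (-10.02)²/(4 × 0.295 × 430) = 0.1979; exp(−0.1979) = 0.8205.
C = 0.008431 × 0.8205 = 0.00692 kg/m³.

0.00692 kg/m³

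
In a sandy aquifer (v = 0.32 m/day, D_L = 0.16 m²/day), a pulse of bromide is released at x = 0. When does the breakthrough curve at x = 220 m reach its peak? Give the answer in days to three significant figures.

For the 1D instantaneous-source solution, setting ∂C/∂t = 0 at fixed x gives v²t² + 2Dt − x² = 0, so t = (√(D² + v²x²) − D)/v².
√(D² + v²x²) = √(0.16² + 0.32² × 220²) = 70.40; v² = 0.1024.
t = (70.40 − 0.16)/0.1024 = 686 days (vs. the pure-advection estimate x/v = 688 d).

686 days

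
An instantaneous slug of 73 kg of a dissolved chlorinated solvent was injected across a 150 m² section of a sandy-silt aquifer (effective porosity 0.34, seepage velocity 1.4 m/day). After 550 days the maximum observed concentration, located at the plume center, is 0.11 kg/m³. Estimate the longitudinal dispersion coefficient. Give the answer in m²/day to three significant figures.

At the plume center C_max = M/(n_e·A·√(4πDt)), so D = M²/(4πt·(n_e·A·C_max)²).
n_e·A·C_max = 0.34 × 150 × 0.11 = 5.610 kg/m.
D = 73²/(4π × 550 × 5.610²) = 0.0245 m²/day.

0.0245 m²/day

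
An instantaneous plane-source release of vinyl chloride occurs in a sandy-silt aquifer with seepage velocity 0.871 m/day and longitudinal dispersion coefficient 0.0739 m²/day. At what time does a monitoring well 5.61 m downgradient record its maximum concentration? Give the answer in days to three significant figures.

For the 1D instantaneous-source solution, setting ∂C/∂t = 0 at fixed x gives v²t² + 2Dt − x² = 0, so t = (√(D² + v²x²) − D)/v².
√(D² + v²x²) = √(0.0739² + 0.871² × 5.61²) = 4.887; v² = 0.758641.
t = (4.887 − 0.0739)/0.758641 = 6.34 days (vs. the pure-advection estimate x/v = 6.44 d).

6.34 days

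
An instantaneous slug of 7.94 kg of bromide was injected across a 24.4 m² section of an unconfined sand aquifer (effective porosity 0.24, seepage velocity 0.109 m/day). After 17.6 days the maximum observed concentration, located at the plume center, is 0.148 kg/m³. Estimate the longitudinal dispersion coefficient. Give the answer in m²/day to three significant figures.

0.379 m²/day

At the plume center C_max = M/(n_e·A·√(4πDt)), so D = M²/(4πt·(n_e·A·C_max)²).
n_e·A·C_max = 0.24 × 24.4 × 0.148 = 0.8667 kg/m.
D = 7.94²/(4π × 17.6 × 0.8667²) = 0.379 m²/day.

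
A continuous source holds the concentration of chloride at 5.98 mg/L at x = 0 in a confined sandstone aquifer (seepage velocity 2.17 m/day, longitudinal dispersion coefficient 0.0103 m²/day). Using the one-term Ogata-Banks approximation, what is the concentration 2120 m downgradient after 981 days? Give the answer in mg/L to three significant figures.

For a continuous step input, C/C₀ ≈ ½·erfc((x−vt)/(2√(Dt))).
vt = 2.17 × 981 = 2128.77 m and 2√(Dt) = 2√(0.0103 × 981) = 6.357 m.
Argument (x−vt)/(2√(Dt)) = (2120 − 2128.77)/6.357 = -1.380; ½·erfc(-1.380) = 0.9745.
C = 5.98 × 0.9745 = 5.83 mg/L.

5.83 mg/L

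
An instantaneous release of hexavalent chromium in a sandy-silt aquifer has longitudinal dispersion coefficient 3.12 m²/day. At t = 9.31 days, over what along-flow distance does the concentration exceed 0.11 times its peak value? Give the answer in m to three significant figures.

The plume is Gaussian with σ = √(2Dt) = √(2 × 3.12 × 9.31) = 7.622 m.
C/C_peak = exp(−Δx²/(2σ²)) = 0.11 ⇒ Δx = σ·√(−2 ln 0.11) = 7.622 × 2.101 = 16.01 m.
Width = 2Δx = 32.0 m.

32.0 m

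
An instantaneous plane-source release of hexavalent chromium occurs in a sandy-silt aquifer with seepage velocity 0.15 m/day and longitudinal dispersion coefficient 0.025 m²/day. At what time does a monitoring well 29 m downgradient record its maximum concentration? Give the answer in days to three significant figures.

For the 1D instantaneous-source solution, setting ∂C/∂t = 0 at fixed x gives v²t² + 2Dt − x² = 0, so t = (√(D² + v²x²) − D)/v².
√(D² + v²x²) = √(0.025² + 0.15² × 29²) = 4.350; v² = 0.0225.
t = (4.350 − 0.025)/0.0225 = 192 days (vs. the pure-advection estimate x/v = 193 d).

192 days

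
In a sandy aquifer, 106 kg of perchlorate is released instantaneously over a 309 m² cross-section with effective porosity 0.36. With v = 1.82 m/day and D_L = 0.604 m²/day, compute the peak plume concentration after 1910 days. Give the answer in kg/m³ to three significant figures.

The peak of an instantaneous 1D plume sits at x = vt; there the Gaussian factor is 1 and C_max = M/(n_e·A·√(4πDt)), where n_e·A is the pore area the mass is dissolved in.
√(4πDt) = √(4π × 0.604 × 1910) = 120.4 m, so C_max = 106/(0.36 × 309 × 120.4) = 0.00791 kg/m³.

0.00791 kg/m³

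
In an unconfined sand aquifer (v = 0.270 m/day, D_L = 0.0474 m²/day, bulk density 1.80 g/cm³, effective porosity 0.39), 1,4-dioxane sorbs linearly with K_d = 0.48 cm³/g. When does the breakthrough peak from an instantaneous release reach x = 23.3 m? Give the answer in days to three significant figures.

Retardation factor R = 1 + ρ_b·K_d/n = 1 + 1.80 × 0.48/0.39 = 3.215.
Sorption retards both mechanisms: v_R = v/R = 0.08398 m/day, D_R = D/R = 0.01474 m²/day.
Peak time from v_R²t² + 2D_R t − x² = 0: t = (√(D_R² + v_R²x²) − D_R)/v_R².
√(D_R² + v_R²x²) = √(0.01474² + 0.08398² × 23.3²) = 1.957; v_R² = 0.007053.
t = (1.957 − 0.01474)/0.007053 = 275 days.

275 days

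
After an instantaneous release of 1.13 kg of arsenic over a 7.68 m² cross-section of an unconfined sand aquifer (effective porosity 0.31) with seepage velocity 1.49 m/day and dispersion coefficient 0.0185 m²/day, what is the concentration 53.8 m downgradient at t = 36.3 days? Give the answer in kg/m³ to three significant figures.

For an instantaneous plane source, C(x,t) = M/(n_e·A·√(4πDt)) · exp(−(x−vt)²/(4Dt)), with n_e·A the pore (flow) area.
Plume center vt = 1.49 × 36.3 = 54.087 m, so the well at 53.8 m is 0.287 m upgradient of the peak.
√(4πDt) = 2.905 m, giving peak height M/(n_e·A·√(4πDt)) = 1.13/(0.31 × 7.68 × 2.905) = 0.1634 kg/m³.
(x−vt)²/(4Dt) = (-0.287)²/(4 × 0.0185 × 36.3) = 0.03066; exp(−0.03066) = 0.9698.
C = 0.1634 × 0.9698 = 0.158 kg/m³.

0.158 kg/m³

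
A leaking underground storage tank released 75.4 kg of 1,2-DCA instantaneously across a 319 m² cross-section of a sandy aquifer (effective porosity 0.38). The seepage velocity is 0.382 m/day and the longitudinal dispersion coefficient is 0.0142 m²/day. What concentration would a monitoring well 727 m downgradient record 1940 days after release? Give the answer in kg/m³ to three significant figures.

For an instantaneous plane source, C(x,t) = M/(n_e·A·√(4πDt)) · exp(−(x−vt)²/(4Dt)), with n_e·A the pore (flow) area.
Plume center vt = 0.382 × 1940 = 741.08 m, so the well at 727 m is 14.08 m upgradient of the peak.
√(4πDt) = 18.61 m, giving peak height M/(n_e·A·√(4πDt)) = 75.4/(0.38 × 319 × 18.61) = 0.03342 kg/m³.
(x−vt)²/(4Dt) = (-14.08)²/(4 × 0.0142 × 1940) = 1.799; exp(−1.799) = 0.1655.
C = 0.03342 × 0.1655 = 0.00553 kg/m³.

0.00553 kg/m³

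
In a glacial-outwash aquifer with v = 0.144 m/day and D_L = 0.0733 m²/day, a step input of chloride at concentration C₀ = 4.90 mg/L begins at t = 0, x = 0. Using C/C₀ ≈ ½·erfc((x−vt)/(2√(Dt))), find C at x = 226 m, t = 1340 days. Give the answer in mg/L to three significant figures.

For a continuous step input, C/C₀ ≈ ½·erfc((x−vt)/(2√(Dt))).
vt = 0.144 × 1340 = 192.96 m and 2√(Dt) = 2√(0.0733 × 1340) = 19.82 m.
Argument (x−vt)/(2√(Dt)) = (226 − 192.96)/19.82 = 1.667; ½·erfc(1.667) = 0.009199.
C = 4.90 × 0.009199 = 0.0451 mg/L.

0.0451 mg/L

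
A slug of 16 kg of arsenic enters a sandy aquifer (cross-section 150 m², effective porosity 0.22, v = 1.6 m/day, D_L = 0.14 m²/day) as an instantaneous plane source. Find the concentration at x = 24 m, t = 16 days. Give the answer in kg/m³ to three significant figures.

0.0687 kg/m³

For an instantaneous plane source, C(x,t) = M/(n_e·A·√(4πDt)) · exp(−(x−vt)²/(4Dt)), with n_e·A the pore (flow) area.
Plume center vt = 1.6 × 16 = 25.6 m, so the well at 24 m is 1.6 m upgradient of the peak.
√(4πDt) = 5.306 m, giving peak height M/(n_e·A·√(4πDt)) = 16/(0.22 × 150 × 5.306) = 0.09138 kg/m³.
(x−vt)²/(4Dt) = (-1.6)²/(4 × 0.14 × 16) = 0.2857; exp(−0.2857) = 0.7515.
C = 0.09138 × 0.7515 = 0.0687 kg/m³.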